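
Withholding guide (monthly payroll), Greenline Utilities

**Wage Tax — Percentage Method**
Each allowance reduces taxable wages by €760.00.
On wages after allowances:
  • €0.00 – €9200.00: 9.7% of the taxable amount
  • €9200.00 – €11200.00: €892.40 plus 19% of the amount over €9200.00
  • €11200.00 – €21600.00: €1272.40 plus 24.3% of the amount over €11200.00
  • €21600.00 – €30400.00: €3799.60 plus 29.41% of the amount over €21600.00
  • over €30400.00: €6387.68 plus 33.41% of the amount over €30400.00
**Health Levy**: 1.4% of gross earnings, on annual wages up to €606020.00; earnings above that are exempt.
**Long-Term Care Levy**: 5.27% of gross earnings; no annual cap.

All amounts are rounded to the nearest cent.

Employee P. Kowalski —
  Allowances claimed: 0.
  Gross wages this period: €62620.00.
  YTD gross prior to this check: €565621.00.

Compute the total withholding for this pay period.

€21018.04

Wage Tax: taxable = €62620.00
  €6387.68 + 33.41% × (€62620.00 − €30400.00) = €6387.68 + 33.41% × €32220.00 = €17152.38
Health Levy: cap €606020.00 − YTD €565621.00 = €40399.00 subject; 1.4% × €40399.00 = €565.59
Long-Term Care Levy: 5.27% × €62620.00 = €3300.07
Total: €17152.38 + €565.59 + €3300.07 = €21018.04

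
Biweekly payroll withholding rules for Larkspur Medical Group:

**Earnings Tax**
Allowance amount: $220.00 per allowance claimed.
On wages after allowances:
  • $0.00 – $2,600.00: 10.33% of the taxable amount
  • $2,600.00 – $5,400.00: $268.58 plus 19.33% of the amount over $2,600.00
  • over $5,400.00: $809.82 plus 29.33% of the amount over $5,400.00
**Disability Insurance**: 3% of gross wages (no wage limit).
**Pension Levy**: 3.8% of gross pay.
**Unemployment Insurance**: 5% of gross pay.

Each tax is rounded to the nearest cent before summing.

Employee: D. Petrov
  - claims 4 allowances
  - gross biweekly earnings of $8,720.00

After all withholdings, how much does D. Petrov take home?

$6,165.57

Earnings Tax: taxable = $8,720.00 − 4×$220.00 = $7,840.00
  $809.82 + 29.33% × ($7,840.00 − $5,400.00) = $809.82 + 29.33% × $2,440.00 = $1,525.47
Disability Insurance: 3% × $8,720.00 = $261.60
Pension Levy: 3.8% × $8,720.00 = $331.36
Unemployment Insurance: 5% × $8,720.00 = $436.00
Total withheld: $1,525.47 + $261.60 + $331.36 + $436.00 = $2,554.43
Net pay: $8,720.00 − $2,554.43 = $6,165.57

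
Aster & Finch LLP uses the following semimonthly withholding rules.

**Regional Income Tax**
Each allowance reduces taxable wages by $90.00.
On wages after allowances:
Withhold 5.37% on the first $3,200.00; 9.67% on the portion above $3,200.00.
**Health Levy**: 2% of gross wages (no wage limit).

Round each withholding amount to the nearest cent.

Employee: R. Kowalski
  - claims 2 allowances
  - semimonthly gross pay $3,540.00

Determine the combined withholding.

Regional Income Tax: taxable = $3,540.00 − 2×$90.00 = $3,360.00
  $171.84 + 9.67% × ($3,360.00 − $3,200.00) = $171.84 + 9.67% × $160.00 = $187.31
Health Levy: 2% × $3,540.00 = $70.80
Total: $187.31 + $70.80 = $258.11

$258.11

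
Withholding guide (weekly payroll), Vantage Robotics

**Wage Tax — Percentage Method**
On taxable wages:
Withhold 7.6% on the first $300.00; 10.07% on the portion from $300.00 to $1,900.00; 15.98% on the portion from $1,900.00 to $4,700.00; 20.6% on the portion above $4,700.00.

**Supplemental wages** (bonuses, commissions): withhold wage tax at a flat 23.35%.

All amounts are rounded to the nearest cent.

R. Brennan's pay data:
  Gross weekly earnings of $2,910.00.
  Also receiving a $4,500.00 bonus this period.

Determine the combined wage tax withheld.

$1,396.07

Wage Tax: taxable = $2,910.00
  $183.92 + 15.98% × ($2,910.00 − $1,900.00) = $183.92 + 15.98% × $1,010.00 = $345.32
Supplemental (23.35% flat on bonus): 23.35% × $4,500.00 = $1,050.75
Total wage tax: $345.32 + $1,050.75 = $1,396.07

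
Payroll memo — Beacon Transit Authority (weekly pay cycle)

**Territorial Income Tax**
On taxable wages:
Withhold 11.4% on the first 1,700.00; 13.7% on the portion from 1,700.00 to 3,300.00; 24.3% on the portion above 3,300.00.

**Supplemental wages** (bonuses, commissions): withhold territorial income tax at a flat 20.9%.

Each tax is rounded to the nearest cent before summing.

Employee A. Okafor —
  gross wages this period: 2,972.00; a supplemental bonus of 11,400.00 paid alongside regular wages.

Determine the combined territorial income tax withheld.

Territorial Income Tax: taxable = 2,972.00
  193.80 + 13.7% × (2,972.00 − 1,700.00) = 193.80 + 13.7% × 1,272.00 = 368.06
Supplemental (20.9% flat on bonus): 20.9% × 11,400.00 = 2,382.60
Total territorial income tax: 368.06 + 2,382.60 = 2,750.66

2,750.66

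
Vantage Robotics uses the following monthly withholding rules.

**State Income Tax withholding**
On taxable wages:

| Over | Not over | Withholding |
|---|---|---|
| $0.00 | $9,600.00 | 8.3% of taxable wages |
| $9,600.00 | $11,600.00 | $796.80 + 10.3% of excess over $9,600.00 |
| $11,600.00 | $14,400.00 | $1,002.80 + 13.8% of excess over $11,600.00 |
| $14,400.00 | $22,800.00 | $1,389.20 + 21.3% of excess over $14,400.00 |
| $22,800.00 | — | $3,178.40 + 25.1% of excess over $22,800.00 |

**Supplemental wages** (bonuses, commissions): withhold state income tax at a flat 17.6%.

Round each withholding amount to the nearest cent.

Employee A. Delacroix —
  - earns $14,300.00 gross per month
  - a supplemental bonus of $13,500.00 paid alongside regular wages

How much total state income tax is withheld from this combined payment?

State Income Tax: taxable = $14,300.00
  $1,002.80 + 13.8% × ($14,300.00 − $11,600.00) = $1,002.80 + 13.8% × $2,700.00 = $1,375.40
Supplemental (17.6% flat on bonus): 17.6% × $13,500.00 = $2,376.00
Total state income tax: $1,375.40 + $2,376.00 = $3,751.40

$3,751.40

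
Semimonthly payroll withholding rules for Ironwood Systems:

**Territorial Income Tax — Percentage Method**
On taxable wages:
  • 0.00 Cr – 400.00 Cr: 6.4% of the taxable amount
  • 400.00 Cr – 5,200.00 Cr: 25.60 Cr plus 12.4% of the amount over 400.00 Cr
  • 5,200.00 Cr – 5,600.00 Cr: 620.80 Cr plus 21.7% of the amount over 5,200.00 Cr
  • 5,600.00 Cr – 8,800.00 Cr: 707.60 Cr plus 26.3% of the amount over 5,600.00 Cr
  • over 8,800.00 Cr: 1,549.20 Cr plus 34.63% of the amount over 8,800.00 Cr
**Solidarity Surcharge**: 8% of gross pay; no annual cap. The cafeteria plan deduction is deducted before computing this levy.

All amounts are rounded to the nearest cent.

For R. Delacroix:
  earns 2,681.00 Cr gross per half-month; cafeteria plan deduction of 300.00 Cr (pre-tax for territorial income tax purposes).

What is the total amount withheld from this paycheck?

Territorial Income Tax: taxable = 2,681.00 Cr − 300.00 Cr = 2,381.00 Cr
  25.60 Cr + 12.4% × (2,381.00 Cr − 400.00 Cr) = 25.60 Cr + 12.4% × 1,981.00 Cr = 271.24 Cr
Solidarity Surcharge: 8% × 2,381.00 Cr = 190.48 Cr
Total: 271.24 Cr + 190.48 Cr = 461.72 Cr

461.72 Cr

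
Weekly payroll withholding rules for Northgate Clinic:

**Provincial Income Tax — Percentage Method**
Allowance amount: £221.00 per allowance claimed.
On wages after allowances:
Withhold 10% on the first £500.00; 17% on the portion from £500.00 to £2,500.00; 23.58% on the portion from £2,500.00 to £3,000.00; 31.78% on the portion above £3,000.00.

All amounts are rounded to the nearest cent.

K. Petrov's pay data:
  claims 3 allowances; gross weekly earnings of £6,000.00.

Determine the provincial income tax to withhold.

Provincial Income Tax: taxable = £6,000.00 − 3×£221.00 = £5,337.00
  £507.90 + 31.78% × (£5,337.00 − £3,000.00) = £507.90 + 31.78% × £2,337.00 = £1,250.60

£1,250.60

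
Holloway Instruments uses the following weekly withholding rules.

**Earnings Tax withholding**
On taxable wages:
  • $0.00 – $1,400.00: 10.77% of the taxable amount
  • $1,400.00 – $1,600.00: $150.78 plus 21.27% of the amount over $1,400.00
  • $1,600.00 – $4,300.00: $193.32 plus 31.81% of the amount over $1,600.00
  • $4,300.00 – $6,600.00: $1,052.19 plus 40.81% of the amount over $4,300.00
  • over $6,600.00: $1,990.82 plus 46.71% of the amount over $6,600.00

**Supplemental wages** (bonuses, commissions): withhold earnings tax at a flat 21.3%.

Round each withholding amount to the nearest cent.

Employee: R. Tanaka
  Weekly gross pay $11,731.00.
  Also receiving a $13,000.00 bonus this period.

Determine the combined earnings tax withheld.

$7,156.51

Earnings Tax: taxable = $11,731.00
  $1,990.82 + 46.71% × ($11,731.00 − $6,600.00) = $1,990.82 + 46.71% × $5,131.00 = $4,387.51
Supplemental (21.3% flat on bonus): 21.3% × $13,000.00 = $2,769.00
Total earnings tax: $4,387.51 + $2,769.00 = $7,156.51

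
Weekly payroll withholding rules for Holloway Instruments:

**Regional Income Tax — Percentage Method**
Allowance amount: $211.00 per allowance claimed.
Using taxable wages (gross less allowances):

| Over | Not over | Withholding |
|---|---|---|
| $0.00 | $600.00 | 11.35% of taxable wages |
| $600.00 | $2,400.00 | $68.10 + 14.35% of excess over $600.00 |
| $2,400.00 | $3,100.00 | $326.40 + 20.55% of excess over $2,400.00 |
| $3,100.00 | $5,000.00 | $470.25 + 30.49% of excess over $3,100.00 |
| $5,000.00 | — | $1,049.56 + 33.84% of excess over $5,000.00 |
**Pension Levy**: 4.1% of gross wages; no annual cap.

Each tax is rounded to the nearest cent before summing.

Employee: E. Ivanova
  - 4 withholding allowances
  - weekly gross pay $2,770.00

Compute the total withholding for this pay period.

Regional Income Tax: taxable = $2,770.00 − 4×$211.00 = $1,926.00
  $68.10 + 14.35% × ($1,926.00 − $600.00) = $68.10 + 14.35% × $1,326.00 = $258.38
Pension Levy: 4.1% × $2,770.00 = $113.57
Total: $258.38 + $113.57 = $371.95

$371.95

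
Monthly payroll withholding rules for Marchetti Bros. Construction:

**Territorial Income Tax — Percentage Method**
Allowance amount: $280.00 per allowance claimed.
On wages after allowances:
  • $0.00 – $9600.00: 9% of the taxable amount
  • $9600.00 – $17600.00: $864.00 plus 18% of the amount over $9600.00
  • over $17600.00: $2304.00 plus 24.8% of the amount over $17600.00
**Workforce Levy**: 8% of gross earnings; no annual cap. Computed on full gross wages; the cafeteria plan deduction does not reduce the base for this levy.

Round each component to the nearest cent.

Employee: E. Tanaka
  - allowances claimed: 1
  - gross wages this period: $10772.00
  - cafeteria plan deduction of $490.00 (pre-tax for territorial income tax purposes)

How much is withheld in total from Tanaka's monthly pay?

$1798.12

Territorial Income Tax: taxable = $10772.00 − $490.00 − 1×$280.00 = $10002.00
  $864.00 + 18% × ($10002.00 − $9600.00) = $864.00 + 18% × $402.00 = $936.36
Workforce Levy: 8% × $10772.00 = $861.76
Total: $936.36 + $861.76 = $1798.12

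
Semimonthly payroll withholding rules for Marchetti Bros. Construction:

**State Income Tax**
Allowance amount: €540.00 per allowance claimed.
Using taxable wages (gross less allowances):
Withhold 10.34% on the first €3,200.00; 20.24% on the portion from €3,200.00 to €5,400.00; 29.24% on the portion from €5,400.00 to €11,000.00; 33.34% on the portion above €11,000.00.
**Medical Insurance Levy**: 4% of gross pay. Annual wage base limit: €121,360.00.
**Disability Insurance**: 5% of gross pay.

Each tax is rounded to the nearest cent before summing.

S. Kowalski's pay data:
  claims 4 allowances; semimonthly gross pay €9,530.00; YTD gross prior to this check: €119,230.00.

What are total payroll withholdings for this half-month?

State Income Tax: taxable = €9,530.00 − 4×€540.00 = €7,370.00
  €776.16 + 29.24% × (€7,370.00 − €5,400.00) = €776.16 + 29.24% × €1,970.00 = €1,352.19
Medical Insurance Levy: cap €121,360.00 − YTD €119,230.00 = €2,130.00 subject; 4% × €2,130.00 = €85.20
Disability Insurance: 5% × €9,530.00 = €476.50
Total: €1,352.19 + €85.20 + €476.50 = €1,913.89

€1,913.89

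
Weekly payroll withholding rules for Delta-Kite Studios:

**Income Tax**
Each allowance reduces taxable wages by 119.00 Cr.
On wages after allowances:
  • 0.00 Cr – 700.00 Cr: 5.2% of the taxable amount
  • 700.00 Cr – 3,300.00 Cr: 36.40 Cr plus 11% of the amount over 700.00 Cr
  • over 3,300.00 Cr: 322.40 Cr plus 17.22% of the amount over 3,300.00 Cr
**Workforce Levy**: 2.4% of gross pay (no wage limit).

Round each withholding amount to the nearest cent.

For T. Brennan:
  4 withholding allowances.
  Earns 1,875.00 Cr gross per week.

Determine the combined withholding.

Income Tax: taxable = 1,875.00 Cr − 4×119.00 Cr = 1,399.00 Cr
  36.40 Cr + 11% × (1,399.00 Cr − 700.00 Cr) = 36.40 Cr + 11% × 699.00 Cr = 113.29 Cr
Workforce Levy: 2.4% × 1,875.00 Cr = 45.00 Cr
Total: 113.29 Cr + 45.00 Cr = 158.29 Cr

158.29 Cr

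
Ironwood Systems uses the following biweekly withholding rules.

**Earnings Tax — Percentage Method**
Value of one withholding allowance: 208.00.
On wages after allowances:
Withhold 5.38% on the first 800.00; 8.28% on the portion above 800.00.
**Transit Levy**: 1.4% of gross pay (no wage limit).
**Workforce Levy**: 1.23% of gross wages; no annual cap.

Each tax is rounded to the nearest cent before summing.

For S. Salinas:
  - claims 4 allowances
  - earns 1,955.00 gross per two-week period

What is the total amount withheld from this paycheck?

121.20

Earnings Tax: taxable = 1,955.00 − 4×208.00 = 1,123.00
  43.04 + 8.28% × (1,123.00 − 800.00) = 43.04 + 8.28% × 323.00 = 69.78
Transit Levy: 1.4% × 1,955.00 = 27.37
Workforce Levy: 1.23% × 1,955.00 = 24.05
Total: 69.78 + 27.37 + 24.05 = 121.20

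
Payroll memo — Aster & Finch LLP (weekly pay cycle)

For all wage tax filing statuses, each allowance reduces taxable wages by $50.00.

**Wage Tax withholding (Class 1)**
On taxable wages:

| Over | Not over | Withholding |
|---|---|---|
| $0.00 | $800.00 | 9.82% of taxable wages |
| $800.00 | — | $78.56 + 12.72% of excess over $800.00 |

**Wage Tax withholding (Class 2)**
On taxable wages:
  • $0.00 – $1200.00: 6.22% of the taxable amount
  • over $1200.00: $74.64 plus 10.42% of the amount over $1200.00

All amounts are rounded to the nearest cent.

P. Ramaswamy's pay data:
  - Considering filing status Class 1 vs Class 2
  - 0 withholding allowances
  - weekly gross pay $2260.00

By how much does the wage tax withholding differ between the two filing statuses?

$79.18

Wage Tax (Class 1): taxable = $2260.00
  $78.56 + 12.72% × ($2260.00 − $800.00) = $78.56 + 12.72% × $1460.00 = $264.27
Wage Tax (Class 2): taxable = $2260.00
  $74.64 + 10.42% × ($2260.00 − $1200.00) = $74.64 + 10.42% × $1060.00 = $185.09
Difference: |$264.27 − $185.09| = $79.18 (higher under Class 1)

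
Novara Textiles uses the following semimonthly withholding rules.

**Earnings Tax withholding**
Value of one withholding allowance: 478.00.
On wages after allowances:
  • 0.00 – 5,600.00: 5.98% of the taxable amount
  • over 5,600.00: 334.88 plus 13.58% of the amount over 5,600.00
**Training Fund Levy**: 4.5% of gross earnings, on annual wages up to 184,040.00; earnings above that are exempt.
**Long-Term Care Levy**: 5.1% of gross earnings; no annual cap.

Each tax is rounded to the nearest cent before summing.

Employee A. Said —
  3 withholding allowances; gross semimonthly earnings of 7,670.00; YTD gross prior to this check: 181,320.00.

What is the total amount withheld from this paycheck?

934.82

Earnings Tax: taxable = 7,670.00 − 3×478.00 = 6,236.00
  334.88 + 13.58% × (6,236.00 − 5,600.00) = 334.88 + 13.58% × 636.00 = 421.25
Training Fund Levy: cap 184,040.00 − YTD 181,320.00 = 2,720.00 subject; 4.5% × 2,720.00 = 122.40
Long-Term Care Levy: 5.1% × 7,670.00 = 391.17
Total: 421.25 + 122.40 + 391.17 = 934.82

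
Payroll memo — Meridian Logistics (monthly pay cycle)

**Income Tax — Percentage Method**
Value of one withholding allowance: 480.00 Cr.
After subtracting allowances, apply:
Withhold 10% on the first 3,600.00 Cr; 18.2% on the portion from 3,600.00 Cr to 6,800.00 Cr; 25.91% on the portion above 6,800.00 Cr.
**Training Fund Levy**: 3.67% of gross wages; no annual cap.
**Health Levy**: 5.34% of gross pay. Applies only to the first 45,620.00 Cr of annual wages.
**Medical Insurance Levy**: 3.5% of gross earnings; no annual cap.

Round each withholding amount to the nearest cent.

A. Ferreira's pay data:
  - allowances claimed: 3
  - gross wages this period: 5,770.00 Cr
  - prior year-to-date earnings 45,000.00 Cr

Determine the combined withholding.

Income Tax: taxable = 5,770.00 Cr − 3×480.00 Cr = 4,330.00 Cr
  360.00 Cr + 18.2% × (4,330.00 Cr − 3,600.00 Cr) = 360.00 Cr + 18.2% × 730.00 Cr = 492.86 Cr
Training Fund Levy: 3.67% × 5,770.00 Cr = 211.76 Cr
Health Levy: cap 45,620.00 Cr − YTD 45,000.00 Cr = 620.00 Cr subject; 5.34% × 620.00 Cr = 33.11 Cr
Medical Insurance Levy: 3.5% × 5,770.00 Cr = 201.95 Cr
Total: 492.86 Cr + 211.76 Cr + 33.11 Cr + 201.95 Cr = 939.68 Cr

939.68 Cr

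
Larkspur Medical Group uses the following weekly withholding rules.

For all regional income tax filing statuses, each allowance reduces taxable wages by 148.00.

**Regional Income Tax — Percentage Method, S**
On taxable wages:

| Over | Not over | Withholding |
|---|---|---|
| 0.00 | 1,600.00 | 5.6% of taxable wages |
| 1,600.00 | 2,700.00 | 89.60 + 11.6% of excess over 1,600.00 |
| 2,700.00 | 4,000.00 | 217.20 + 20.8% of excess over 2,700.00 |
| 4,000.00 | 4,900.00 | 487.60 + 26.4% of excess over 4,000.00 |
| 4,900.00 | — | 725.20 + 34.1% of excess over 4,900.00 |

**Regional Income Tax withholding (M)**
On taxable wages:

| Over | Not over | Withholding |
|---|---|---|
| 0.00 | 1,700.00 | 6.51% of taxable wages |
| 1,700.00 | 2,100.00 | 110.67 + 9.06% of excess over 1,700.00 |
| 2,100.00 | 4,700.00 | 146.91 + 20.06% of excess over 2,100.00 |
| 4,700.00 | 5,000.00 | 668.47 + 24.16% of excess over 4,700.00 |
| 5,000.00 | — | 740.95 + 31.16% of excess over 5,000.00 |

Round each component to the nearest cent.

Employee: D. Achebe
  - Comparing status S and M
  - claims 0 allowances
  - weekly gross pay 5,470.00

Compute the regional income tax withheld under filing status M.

Regional Income Tax (M): taxable = 5,470.00
  740.95 + 31.16% × (5,470.00 − 5,000.00) = 740.95 + 31.16% × 470.00 = 887.40

887.40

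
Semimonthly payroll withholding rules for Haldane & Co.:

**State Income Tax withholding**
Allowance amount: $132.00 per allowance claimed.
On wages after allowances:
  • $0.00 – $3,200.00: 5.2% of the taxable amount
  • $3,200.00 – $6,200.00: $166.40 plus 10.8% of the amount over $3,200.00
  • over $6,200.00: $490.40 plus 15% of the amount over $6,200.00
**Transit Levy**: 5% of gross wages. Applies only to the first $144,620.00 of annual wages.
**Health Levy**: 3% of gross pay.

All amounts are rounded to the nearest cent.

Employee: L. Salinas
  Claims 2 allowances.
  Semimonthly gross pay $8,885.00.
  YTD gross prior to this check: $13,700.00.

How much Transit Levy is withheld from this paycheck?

$444.25

Transit Levy: 5% × $8,885.00 = $444.25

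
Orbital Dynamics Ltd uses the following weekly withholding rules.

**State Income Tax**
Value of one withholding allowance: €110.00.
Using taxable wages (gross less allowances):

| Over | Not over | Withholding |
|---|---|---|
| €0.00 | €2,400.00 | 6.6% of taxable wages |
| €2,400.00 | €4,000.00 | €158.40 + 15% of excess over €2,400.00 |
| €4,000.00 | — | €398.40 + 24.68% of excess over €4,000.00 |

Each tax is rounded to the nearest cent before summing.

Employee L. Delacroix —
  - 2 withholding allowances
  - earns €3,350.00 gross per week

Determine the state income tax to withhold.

State Income Tax: taxable = €3,350.00 − 2×€110.00 = €3,130.00
  €158.40 + 15% × (€3,130.00 − €2,400.00) = €158.40 + 15% × €730.00 = €267.90

€267.90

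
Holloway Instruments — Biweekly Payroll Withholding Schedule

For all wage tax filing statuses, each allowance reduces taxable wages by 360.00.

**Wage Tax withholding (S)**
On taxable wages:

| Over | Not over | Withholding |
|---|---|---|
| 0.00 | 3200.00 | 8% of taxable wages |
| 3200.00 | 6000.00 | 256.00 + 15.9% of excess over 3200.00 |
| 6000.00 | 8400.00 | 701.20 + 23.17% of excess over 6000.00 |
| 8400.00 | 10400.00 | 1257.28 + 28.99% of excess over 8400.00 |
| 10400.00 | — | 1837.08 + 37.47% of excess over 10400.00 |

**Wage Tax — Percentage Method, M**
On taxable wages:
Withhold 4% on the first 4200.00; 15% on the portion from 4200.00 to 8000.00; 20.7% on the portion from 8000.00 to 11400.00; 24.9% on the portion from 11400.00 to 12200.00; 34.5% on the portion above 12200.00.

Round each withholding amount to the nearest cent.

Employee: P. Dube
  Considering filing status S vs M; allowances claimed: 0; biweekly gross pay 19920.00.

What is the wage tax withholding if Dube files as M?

Wage Tax (M): taxable = 19920.00
  1641.00 + 34.5% × (19920.00 − 12200.00) = 1641.00 + 34.5% × 7720.00 = 4304.40

4304.40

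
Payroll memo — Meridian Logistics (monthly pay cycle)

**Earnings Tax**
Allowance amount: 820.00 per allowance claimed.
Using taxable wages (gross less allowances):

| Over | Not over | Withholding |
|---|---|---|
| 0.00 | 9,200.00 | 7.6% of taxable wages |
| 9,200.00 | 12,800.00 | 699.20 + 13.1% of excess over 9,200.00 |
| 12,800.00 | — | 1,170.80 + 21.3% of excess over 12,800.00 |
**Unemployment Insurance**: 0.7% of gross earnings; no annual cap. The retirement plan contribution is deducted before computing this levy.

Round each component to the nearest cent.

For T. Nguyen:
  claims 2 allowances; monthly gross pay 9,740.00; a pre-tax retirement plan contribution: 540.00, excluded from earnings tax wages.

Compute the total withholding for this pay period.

Earnings Tax: taxable = 9,740.00 − 540.00 − 2×820.00 = 7,560.00
  7.6% × 7,560.00 = 574.56
Unemployment Insurance: 0.7% × 9,200.00 = 64.40
Total: 574.56 + 64.40 = 638.96

638.96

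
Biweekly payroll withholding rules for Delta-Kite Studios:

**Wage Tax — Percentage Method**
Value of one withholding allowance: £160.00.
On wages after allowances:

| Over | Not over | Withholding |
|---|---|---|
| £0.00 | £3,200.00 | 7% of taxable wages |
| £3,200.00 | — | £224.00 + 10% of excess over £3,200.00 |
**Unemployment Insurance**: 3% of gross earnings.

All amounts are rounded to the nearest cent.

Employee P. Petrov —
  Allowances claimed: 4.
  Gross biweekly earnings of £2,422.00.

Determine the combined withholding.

Wage Tax: taxable = £2,422.00 − 4×£160.00 = £1,782.00
  7% × £1,782.00 = £124.74
Unemployment Insurance: 3% × £2,422.00 = £72.66
Total: £124.74 + £72.66 = £197.40

£197.40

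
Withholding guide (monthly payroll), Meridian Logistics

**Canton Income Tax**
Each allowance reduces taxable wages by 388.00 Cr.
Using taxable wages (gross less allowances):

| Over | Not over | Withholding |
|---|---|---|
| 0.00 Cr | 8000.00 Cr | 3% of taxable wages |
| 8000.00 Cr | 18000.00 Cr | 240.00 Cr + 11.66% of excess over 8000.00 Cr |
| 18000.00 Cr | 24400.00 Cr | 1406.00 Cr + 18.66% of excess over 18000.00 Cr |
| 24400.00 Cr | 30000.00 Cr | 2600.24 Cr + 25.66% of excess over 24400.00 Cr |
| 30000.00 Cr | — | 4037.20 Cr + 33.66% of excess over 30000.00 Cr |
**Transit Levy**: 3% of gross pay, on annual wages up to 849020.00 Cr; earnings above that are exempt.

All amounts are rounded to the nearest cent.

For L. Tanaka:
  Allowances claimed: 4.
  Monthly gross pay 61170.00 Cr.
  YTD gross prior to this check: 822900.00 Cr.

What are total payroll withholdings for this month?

Canton Income Tax: taxable = 61170.00 Cr − 4×388.00 Cr = 59618.00 Cr
  4037.20 Cr + 33.66% × (59618.00 Cr − 30000.00 Cr) = 4037.20 Cr + 33.66% × 29618.00 Cr = 14006.62 Cr
Transit Levy: cap 849020.00 Cr − YTD 822900.00 Cr = 26120.00 Cr subject; 3% × 26120.00 Cr = 783.60 Cr
Total: 14006.62 Cr + 783.60 Cr = 14790.22 Cr

14790.22 Cr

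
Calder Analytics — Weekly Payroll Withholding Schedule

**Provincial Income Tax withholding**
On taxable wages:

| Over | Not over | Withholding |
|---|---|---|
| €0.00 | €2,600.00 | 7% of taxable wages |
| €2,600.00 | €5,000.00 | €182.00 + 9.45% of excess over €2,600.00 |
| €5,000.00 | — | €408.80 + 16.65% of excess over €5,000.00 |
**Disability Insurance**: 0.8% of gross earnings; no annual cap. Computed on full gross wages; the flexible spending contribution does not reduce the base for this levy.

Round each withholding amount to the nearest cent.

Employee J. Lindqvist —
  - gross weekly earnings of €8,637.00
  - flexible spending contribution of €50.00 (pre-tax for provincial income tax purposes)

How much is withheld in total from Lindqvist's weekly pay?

Provincial Income Tax: taxable = €8,637.00 − €50.00 = €8,587.00
  €408.80 + 16.65% × (€8,587.00 − €5,000.00) = €408.80 + 16.65% × €3,587.00 = €1,006.04
Disability Insurance: 0.8% × €8,637.00 = €69.10
Total: €1,006.04 + €69.10 = €1,075.14

€1,075.14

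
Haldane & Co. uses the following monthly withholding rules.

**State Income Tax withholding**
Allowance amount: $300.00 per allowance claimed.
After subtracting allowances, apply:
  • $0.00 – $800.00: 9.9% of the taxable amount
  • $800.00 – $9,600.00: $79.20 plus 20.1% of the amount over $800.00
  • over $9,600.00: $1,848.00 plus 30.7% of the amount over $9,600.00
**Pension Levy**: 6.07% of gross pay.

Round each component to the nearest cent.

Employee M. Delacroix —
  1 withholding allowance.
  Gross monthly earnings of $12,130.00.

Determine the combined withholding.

$3,268.90

State Income Tax: taxable = $12,130.00 − 1×$300.00 = $11,830.00
  $1,848.00 + 30.7% × ($11,830.00 − $9,600.00) = $1,848.00 + 30.7% × $2,230.00 = $2,532.61
Pension Levy: 6.07% × $12,130.00 = $736.29
Total: $2,532.61 + $736.29 = $3,268.90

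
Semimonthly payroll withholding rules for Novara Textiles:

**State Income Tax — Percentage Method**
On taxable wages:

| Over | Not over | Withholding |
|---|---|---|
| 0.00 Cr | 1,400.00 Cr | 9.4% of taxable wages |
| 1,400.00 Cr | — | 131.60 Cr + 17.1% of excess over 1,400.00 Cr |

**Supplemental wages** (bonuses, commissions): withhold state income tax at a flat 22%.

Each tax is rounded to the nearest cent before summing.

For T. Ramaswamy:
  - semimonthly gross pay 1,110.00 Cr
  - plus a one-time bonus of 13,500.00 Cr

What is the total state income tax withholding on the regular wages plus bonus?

State Income Tax: taxable = 1,110.00 Cr
  9.4% × 1,110.00 Cr = 104.34 Cr
Supplemental (22% flat on bonus): 22% × 13,500.00 Cr = 2,970.00 Cr
Total state income tax: 104.34 Cr + 2,970.00 Cr = 3,074.34 Cr

3,074.34 Cr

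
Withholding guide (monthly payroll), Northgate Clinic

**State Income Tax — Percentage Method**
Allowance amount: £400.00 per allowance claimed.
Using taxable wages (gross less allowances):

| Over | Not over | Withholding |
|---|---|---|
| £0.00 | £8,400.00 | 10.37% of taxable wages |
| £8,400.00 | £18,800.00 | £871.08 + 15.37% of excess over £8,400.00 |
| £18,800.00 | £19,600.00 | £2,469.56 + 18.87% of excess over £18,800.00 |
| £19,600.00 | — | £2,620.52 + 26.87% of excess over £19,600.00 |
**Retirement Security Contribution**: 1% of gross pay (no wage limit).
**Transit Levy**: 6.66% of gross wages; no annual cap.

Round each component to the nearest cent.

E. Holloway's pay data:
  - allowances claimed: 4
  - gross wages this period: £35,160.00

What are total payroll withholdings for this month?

State Income Tax: taxable = £35,160.00 − 4×£400.00 = £33,560.00
  £2,620.52 + 26.87% × (£33,560.00 − £19,600.00) = £2,620.52 + 26.87% × £13,960.00 = £6,371.57
Retirement Security Contribution: 1% × £35,160.00 = £351.60
Transit Levy: 6.66% × £35,160.00 = £2,341.66
Total: £6,371.57 + £351.60 + £2,341.66 = £9,064.83

£9,064.83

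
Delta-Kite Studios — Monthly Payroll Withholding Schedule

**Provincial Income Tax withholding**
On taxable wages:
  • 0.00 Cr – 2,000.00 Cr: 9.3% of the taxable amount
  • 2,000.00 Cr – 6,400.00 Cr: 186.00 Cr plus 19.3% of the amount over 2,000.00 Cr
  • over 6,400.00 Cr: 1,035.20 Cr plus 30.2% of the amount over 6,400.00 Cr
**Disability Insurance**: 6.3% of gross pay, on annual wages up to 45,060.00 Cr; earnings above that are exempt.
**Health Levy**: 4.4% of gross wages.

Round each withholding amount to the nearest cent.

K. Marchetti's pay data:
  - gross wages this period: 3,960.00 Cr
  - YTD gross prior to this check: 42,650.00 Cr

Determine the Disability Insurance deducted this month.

151.83 Cr

Disability Insurance: cap 45,060.00 Cr − YTD 42,650.00 Cr = 2,410.00 Cr subject; 6.3% × 2,410.00 Cr = 151.83 Cr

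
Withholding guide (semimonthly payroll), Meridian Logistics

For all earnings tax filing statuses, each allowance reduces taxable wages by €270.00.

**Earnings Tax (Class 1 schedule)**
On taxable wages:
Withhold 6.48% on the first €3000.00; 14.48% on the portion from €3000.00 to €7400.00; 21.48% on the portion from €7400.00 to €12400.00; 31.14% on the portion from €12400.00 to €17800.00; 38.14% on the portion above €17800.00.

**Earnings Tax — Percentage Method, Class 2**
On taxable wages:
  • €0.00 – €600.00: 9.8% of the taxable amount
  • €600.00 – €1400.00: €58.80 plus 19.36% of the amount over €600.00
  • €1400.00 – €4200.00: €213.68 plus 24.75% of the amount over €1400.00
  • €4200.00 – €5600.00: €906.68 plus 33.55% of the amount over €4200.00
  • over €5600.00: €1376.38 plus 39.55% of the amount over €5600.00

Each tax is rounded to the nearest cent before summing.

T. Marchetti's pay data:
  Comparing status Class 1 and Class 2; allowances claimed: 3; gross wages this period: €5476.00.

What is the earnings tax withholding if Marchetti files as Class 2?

Earnings Tax (Class 2): taxable = €5476.00 − 3×€270.00 = €4666.00
  €906.68 + 33.55% × (€4666.00 − €4200.00) = €906.68 + 33.55% × €466.00 = €1063.02

€1063.02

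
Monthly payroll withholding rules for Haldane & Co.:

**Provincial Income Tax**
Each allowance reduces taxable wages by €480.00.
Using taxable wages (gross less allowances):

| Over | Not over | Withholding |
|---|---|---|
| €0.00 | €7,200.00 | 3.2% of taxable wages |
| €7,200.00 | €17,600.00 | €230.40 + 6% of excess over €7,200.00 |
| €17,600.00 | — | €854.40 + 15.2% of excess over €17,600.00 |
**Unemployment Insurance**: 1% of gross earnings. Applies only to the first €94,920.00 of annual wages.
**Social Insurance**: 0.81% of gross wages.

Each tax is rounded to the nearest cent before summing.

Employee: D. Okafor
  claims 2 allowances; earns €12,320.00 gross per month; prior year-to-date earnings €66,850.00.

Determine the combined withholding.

Provincial Income Tax: taxable = €12,320.00 − 2×€480.00 = €11,360.00
  €230.40 + 6% × (€11,360.00 − €7,200.00) = €230.40 + 6% × €4,160.00 = €480.00
Unemployment Insurance: 1% × €12,320.00 = €123.20
Social Insurance: 0.81% × €12,320.00 = €99.79
Total: €480.00 + €123.20 + €99.79 = €702.99

€702.99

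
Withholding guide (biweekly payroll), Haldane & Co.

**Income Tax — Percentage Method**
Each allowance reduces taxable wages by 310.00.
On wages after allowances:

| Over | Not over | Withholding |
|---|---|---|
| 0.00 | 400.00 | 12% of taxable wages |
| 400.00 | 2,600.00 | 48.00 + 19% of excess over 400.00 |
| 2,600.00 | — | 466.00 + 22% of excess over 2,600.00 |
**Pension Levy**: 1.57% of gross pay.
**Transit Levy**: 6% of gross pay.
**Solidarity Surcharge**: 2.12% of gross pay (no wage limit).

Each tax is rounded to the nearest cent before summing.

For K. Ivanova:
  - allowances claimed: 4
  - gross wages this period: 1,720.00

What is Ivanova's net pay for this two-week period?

1,490.14

Income Tax: taxable = 1,720.00 − 4×310.00 = 480.00
  48.00 + 19% × (480.00 − 400.00) = 48.00 + 19% × 80.00 = 63.20
Pension Levy: 1.57% × 1,720.00 = 27.00
Transit Levy: 6% × 1,720.00 = 103.20
Solidarity Surcharge: 2.12% × 1,720.00 = 36.46
Total withheld: 63.20 + 27.00 + 103.20 + 36.46 = 229.86
Net pay: 1,720.00 − 229.86 = 1,490.14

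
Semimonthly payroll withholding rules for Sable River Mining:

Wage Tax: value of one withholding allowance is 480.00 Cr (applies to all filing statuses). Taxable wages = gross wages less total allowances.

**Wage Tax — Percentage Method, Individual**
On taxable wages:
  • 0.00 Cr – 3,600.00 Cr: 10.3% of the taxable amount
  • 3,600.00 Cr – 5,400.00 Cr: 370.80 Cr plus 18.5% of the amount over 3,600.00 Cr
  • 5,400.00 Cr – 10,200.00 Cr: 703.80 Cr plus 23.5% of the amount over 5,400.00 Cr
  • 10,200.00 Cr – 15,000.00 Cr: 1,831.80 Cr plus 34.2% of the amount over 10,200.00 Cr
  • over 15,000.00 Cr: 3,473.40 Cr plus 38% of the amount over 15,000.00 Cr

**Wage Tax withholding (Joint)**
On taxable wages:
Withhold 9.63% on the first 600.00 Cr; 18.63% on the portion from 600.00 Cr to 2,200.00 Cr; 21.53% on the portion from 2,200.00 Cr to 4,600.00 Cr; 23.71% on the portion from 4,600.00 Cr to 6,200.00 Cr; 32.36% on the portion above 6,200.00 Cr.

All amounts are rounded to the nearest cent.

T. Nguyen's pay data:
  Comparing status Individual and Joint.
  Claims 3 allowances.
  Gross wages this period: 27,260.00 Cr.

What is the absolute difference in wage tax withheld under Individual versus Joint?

Wage Tax (Individual): taxable = 27,260.00 Cr − 3×480.00 Cr = 25,820.00 Cr
  3,473.40 Cr + 38% × (25,820.00 Cr − 15,000.00 Cr) = 3,473.40 Cr + 38% × 10,820.00 Cr = 7,585.00 Cr
Wage Tax (Joint): taxable = 27,260.00 Cr − 3×480.00 Cr = 25,820.00 Cr
  1,251.94 Cr + 32.36% × (25,820.00 Cr − 6,200.00 Cr) = 1,251.94 Cr + 32.36% × 19,620.00 Cr = 7,600.97 Cr
Difference: |7,585.00 Cr − 7,600.97 Cr| = 15.97 Cr (higher under Joint)

15.97 Cr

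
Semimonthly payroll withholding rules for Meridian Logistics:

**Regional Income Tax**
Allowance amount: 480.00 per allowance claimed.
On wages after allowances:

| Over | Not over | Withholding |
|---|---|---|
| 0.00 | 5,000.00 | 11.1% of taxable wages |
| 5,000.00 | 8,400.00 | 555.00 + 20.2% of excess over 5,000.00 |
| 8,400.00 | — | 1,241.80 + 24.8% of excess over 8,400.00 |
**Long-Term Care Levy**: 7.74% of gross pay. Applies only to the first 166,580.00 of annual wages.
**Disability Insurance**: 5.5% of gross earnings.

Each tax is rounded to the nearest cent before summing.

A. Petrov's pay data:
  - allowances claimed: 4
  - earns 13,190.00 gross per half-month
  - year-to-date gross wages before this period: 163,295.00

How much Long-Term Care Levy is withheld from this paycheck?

Long-Term Care Levy: cap 166,580.00 − YTD 163,295.00 = 3,285.00 subject; 7.74% × 3,285.00 = 254.26

254.26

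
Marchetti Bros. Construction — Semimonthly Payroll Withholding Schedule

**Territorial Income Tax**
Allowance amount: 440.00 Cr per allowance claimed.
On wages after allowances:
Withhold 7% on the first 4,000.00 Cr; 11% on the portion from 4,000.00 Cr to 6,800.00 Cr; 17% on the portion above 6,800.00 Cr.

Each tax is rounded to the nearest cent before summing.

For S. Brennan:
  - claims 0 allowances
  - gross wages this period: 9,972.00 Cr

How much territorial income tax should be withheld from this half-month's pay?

1,127.24 Cr

Territorial Income Tax: taxable = 9,972.00 Cr
  588.00 Cr + 17% × (9,972.00 Cr − 6,800.00 Cr) = 588.00 Cr + 17% × 3,172.00 Cr = 1,127.24 Cr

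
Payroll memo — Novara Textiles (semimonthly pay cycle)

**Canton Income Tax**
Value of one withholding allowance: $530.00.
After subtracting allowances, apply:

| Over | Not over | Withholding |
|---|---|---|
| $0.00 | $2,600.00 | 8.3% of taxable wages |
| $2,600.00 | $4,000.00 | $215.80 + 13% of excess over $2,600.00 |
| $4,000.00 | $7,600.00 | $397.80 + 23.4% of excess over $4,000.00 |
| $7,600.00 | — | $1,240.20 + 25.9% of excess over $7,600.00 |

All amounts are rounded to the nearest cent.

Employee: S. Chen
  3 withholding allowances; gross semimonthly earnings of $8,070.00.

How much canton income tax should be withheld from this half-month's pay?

$978.12

Canton Income Tax: taxable = $8,070.00 − 3×$530.00 = $6,480.00
  $397.80 + 23.4% × ($6,480.00 − $4,000.00) = $397.80 + 23.4% × $2,480.00 = $978.12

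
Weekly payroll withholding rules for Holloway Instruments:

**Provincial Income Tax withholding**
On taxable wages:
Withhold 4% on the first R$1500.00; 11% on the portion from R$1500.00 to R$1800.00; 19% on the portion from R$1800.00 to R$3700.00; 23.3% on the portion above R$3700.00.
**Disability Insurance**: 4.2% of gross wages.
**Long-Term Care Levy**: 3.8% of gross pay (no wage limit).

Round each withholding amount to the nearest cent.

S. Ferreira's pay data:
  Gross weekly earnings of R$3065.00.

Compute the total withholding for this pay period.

R$578.55

Provincial Income Tax: taxable = R$3065.00
  R$93.00 + 19% × (R$3065.00 − R$1800.00) = R$93.00 + 19% × R$1265.00 = R$333.35
Disability Insurance: 4.2% × R$3065.00 = R$128.73
Long-Term Care Levy: 3.8% × R$3065.00 = R$116.47
Total: R$333.35 + R$128.73 + R$116.47 = R$578.55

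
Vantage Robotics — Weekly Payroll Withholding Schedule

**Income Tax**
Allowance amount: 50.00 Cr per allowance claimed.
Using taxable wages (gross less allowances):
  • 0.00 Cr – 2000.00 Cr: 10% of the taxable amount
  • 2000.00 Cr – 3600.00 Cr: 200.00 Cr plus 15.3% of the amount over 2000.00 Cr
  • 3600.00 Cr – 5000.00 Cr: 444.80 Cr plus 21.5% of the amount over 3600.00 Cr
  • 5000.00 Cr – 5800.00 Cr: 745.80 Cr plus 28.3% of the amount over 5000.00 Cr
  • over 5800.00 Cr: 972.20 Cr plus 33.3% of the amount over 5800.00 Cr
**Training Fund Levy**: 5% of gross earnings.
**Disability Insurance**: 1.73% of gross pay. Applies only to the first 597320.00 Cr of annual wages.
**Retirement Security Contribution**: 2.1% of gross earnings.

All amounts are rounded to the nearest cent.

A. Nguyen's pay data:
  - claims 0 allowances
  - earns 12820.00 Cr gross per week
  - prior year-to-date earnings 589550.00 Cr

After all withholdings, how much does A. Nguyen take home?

8465.50 Cr

Income Tax: taxable = 12820.00 Cr
  972.20 Cr + 33.3% × (12820.00 Cr − 5800.00 Cr) = 972.20 Cr + 33.3% × 7020.00 Cr = 3309.86 Cr
Training Fund Levy: 5% × 12820.00 Cr = 641.00 Cr
Disability Insurance: cap 597320.00 Cr − YTD 589550.00 Cr = 7770.00 Cr subject; 1.73% × 7770.00 Cr = 134.42 Cr
Retirement Security Contribution: 2.1% × 12820.00 Cr = 269.22 Cr
Total withheld: 3309.86 Cr + 641.00 Cr + 134.42 Cr + 269.22 Cr = 4354.50 Cr
Net pay: 12820.00 Cr − 4354.50 Cr = 8465.50 Cr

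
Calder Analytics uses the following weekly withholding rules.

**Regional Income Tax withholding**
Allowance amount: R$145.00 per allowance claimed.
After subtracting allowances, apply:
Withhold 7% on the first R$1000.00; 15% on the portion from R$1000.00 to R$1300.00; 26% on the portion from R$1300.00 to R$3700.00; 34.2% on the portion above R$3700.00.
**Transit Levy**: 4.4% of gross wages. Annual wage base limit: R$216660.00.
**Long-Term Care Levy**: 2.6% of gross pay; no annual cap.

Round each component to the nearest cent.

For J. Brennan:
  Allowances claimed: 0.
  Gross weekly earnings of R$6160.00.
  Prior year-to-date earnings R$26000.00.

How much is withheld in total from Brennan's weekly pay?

R$2011.52

Regional Income Tax: taxable = R$6160.00
  R$739.00 + 34.2% × (R$6160.00 − R$3700.00) = R$739.00 + 34.2% × R$2460.00 = R$1580.32
Transit Levy: 4.4% × R$6160.00 = R$271.04
Long-Term Care Levy: 2.6% × R$6160.00 = R$160.16
Total: R$1580.32 + R$271.04 + R$160.16 = R$2011.52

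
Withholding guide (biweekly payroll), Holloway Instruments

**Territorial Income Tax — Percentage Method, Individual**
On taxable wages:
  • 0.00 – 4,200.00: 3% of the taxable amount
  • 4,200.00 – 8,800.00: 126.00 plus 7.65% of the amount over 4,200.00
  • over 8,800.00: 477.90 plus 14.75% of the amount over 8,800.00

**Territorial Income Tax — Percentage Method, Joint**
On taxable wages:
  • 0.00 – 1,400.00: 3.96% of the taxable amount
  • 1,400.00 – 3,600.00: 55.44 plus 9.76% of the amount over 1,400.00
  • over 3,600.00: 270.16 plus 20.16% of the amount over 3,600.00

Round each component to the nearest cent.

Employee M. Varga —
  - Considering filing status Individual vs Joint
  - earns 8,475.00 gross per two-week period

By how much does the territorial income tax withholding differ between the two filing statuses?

Territorial Income Tax (Individual): taxable = 8,475.00
  126.00 + 7.65% × (8,475.00 − 4,200.00) = 126.00 + 7.65% × 4,275.00 = 453.04
Territorial Income Tax (Joint): taxable = 8,475.00
  270.16 + 20.16% × (8,475.00 − 3,600.00) = 270.16 + 20.16% × 4,875.00 = 1,252.96
Difference: |453.04 − 1,252.96| = 799.92 (higher under Joint)

799.92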